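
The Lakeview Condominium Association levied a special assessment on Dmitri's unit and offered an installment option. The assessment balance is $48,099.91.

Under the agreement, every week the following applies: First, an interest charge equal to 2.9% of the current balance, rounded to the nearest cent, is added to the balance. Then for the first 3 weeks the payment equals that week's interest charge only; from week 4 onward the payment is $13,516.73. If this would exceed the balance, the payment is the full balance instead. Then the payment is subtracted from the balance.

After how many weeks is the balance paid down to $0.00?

Week 1: opening $48,099.91; interest $1,394.90 → $49,494.81; payment $1,394.90; balance $48,099.91
Week 2: opening $48,099.91; interest $1,394.90 → $49,494.81; payment $1,394.90; balance $48,099.91
Week 3: opening $48,099.91; interest $1,394.90 → $49,494.81; payment $1,394.90; balance $48,099.91
Week 4: opening $48,099.91; interest $1,394.90 → $49,494.81; payment $13,516.73; balance $35,978.08
Week 5: opening $35,978.08; interest $1,043.36 → $37,021.44; payment $13,516.73; balance $23,504.71
Week 6: opening $23,504.71; interest $681.64 → $24,186.35; payment $13,516.73; balance $10,669.62
Week 7: opening $10,669.62; interest $309.42 → $10,979.04; payment $10,979.04; balance $0.00
Balance reaches $0.00 in week 7.

7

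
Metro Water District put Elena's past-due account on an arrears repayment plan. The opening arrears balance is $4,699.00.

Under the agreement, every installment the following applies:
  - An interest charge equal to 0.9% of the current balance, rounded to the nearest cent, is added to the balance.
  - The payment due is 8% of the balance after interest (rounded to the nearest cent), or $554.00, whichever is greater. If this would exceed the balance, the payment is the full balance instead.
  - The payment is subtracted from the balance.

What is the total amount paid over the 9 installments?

Installment 1: $4,699.00 +$42.29 interest = $4,741.29; pay $554.00 → $4,187.29
Installment 2: $4,187.29 +$37.69 interest = $4,224.98; pay $554.00 → $3,670.98
Installment 3: $3,670.98 +$33.04 interest = $3,704.02; pay $554.00 → $3,150.02
Installment 4: $3,150.02 +$28.35 interest = $3,178.37; pay $554.00 → $2,624.37
Installment 5: $2,624.37 +$23.62 interest = $2,647.99; pay $554.00 → $2,093.99
Installment 6: $2,093.99 +$18.85 interest = $2,112.84; pay $554.00 → $1,558.84
Installment 7: $1,558.84 +$14.03 interest = $1,572.87; pay $554.00 → $1,018.87
Installment 8: $1,018.87 +$9.17 interest = $1,028.04; pay $554.00 → $474.04
Installment 9: $474.04 +$4.27 interest = $478.31; pay $478.31 → $0.00
Total paid: $4,910.31

$4,910.31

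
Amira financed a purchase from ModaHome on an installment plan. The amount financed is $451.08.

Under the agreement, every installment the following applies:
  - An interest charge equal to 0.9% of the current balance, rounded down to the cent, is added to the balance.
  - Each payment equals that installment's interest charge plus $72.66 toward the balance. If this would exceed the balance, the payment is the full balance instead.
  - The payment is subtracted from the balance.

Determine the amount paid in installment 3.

Installment 1: opening $451.08; interest $4.05 → $455.13; payment $76.71; balance $378.42
Installment 2: opening $378.42; interest $3.40 → $381.82; payment $76.06; balance $305.76
Installment 3: opening $305.76; interest $2.75 → $308.51; payment $75.41; balance $233.10

$75.41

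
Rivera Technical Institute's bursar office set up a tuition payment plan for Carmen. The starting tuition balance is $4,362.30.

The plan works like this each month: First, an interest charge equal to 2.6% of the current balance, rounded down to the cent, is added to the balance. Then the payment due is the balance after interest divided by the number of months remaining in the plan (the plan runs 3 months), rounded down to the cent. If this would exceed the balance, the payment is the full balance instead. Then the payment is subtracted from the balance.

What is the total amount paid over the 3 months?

Month 1: $4,362.30 +$113.41 interest = $4,475.71; pay $1,491.90 → $2,983.81
Month 2: $2,983.81 +$77.57 interest = $3,061.38; pay $1,530.69 → $1,530.69
Month 3: $1,530.69 +$39.79 interest = $1,570.48; pay $1,570.48 → $0.00
Total paid: $4,593.07

$4,593.07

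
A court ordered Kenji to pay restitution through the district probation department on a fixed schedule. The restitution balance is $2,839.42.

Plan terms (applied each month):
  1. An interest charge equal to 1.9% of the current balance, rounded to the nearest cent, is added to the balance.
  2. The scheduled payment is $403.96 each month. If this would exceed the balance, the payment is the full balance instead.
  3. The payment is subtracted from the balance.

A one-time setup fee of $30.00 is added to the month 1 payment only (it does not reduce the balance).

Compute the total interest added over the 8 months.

Month 1: $2,839.42 +$53.95 interest = $2,893.37; pay $403.96 (+ $30.00 fee) → $2,489.41
Month 2: $2,489.41 +$47.30 interest = $2,536.71; pay $403.96 → $2,132.75
Month 3: $2,132.75 +$40.52 interest = $2,173.27; pay $403.96 → $1,769.31
Month 4: $1,769.31 +$33.62 interest = $1,802.93; pay $403.96 → $1,398.97
Month 5: $1,398.97 +$26.58 interest = $1,425.55; pay $403.96 → $1,021.59
Month 6: $1,021.59 +$19.41 interest = $1,041.00; pay $403.96 → $637.04
Month 7: $637.04 +$12.10 interest = $649.14; pay $403.96 → $245.18
Month 8: $245.18 +$4.66 interest = $249.84; pay $249.84 → $0.00
Total interest: $53.95 + $47.30 + $40.52 + $33.62 + $26.58 + $19.41 + $12.10 + $4.66 = $238.14

$238.14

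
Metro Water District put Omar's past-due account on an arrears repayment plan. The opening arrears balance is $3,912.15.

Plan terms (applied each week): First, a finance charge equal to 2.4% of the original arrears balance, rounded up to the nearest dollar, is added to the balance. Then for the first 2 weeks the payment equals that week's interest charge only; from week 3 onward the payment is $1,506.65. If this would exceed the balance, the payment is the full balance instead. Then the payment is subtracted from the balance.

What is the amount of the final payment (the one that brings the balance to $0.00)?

$1,180.85

Week 1: opening $3,912.15; interest $94.00 → $4,006.15; payment $94.00; balance $3,912.15
Week 2: opening $3,912.15; interest $94.00 → $4,006.15; payment $94.00; balance $3,912.15
Week 3: opening $3,912.15; interest $94.00 → $4,006.15; payment $1,506.65; balance $2,499.50
Week 4: opening $2,499.50; interest $94.00 → $2,593.50; payment $1,506.65; balance $1,086.85
Week 5: opening $1,086.85; interest $94.00 → $1,180.85; payment $1,180.85; balance $0.00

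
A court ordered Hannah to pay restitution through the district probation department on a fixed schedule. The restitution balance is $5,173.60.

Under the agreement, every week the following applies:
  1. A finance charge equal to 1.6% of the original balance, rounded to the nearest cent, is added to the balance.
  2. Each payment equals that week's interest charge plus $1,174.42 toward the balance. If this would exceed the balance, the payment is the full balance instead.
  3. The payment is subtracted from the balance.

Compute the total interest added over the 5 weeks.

$413.90

Week 1: opening $5,173.60; interest $82.78 → $5,256.38; payment $1,257.20; balance $3,999.18
Week 2: opening $3,999.18; interest $82.78 → $4,081.96; payment $1,257.20; balance $2,824.76
Week 3: opening $2,824.76; interest $82.78 → $2,907.54; payment $1,257.20; balance $1,650.34
Week 4: opening $1,650.34; interest $82.78 → $1,733.12; payment $1,257.20; balance $475.92
Week 5: opening $475.92; interest $82.78 → $558.70; payment $558.70; balance $0.00
Total interest: $82.78 + $82.78 + $82.78 + $82.78 + $82.78 = $413.90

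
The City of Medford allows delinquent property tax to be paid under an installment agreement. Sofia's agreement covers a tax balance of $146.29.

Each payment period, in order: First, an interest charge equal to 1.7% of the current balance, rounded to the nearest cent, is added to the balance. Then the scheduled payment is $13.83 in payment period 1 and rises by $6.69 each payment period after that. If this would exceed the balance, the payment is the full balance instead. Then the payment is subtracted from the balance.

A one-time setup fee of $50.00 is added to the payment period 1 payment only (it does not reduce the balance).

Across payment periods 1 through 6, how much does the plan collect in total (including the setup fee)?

$205.95

# | Opening | Interest | Payment | Fee | End bal
1 | $146.29 | $2.49 | $13.83 | $50.00 | $134.95
2 | $134.95 | $2.29 | $20.52 | — | $116.72
3 | $116.72 | $1.98 | $27.21 | — | $91.49
4 | $91.49 | $1.56 | $33.90 | — | $59.15
5 | $59.15 | $1.01 | $40.59 | — | $19.57
6 | $19.57 | $0.33 | $19.90 | — | $0.00
Total paid: $205.95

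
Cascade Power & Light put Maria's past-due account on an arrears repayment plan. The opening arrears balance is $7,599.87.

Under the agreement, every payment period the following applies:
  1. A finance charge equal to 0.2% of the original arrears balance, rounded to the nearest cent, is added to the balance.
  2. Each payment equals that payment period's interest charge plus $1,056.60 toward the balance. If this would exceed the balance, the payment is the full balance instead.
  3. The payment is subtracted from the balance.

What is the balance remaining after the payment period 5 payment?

$2,316.87

Payment period 1: opening $7,599.87; interest $15.20 → $7,615.07; payment $1,071.80; balance $6,543.27
Payment period 2: opening $6,543.27; interest $15.20 → $6,558.47; payment $1,071.80; balance $5,486.67
Payment period 3: opening $5,486.67; interest $15.20 → $5,501.87; payment $1,071.80; balance $4,430.07
Payment period 4: opening $4,430.07; interest $15.20 → $4,445.27; payment $1,071.80; balance $3,373.47
Payment period 5: opening $3,373.47; interest $15.20 → $3,388.67; payment $1,071.80; balance $2,316.87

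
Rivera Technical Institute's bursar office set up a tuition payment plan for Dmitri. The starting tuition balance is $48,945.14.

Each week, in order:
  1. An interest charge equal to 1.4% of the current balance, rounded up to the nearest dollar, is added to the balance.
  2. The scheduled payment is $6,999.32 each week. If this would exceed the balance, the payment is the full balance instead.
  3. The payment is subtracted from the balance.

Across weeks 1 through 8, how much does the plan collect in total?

# | Opening | Interest | Payment | End bal
1 | $48,945.14 | $686.00 | $6,999.32 | $42,631.82
2 | $42,631.82 | $597.00 | $6,999.32 | $36,229.50
3 | $36,229.50 | $508.00 | $6,999.32 | $29,738.18
4 | $29,738.18 | $417.00 | $6,999.32 | $23,155.86
5 | $23,155.86 | $325.00 | $6,999.32 | $16,481.54
6 | $16,481.54 | $231.00 | $6,999.32 | $9,713.22
7 | $9,713.22 | $136.00 | $6,999.32 | $2,849.90
8 | $2,849.90 | $40.00 | $2,889.90 | $0.00
Total paid: $51,885.14

$51,885.14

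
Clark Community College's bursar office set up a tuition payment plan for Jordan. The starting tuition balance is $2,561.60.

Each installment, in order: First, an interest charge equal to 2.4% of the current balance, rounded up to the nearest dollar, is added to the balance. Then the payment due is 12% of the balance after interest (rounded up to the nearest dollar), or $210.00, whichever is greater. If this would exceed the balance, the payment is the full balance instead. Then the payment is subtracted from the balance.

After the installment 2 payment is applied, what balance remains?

$2,080.60

Installment 1: opening $2,561.60; interest $62.00 → $2,623.60; payment $315.00; balance $2,308.60
Installment 2: opening $2,308.60; interest $56.00 → $2,364.60; payment $284.00; balance $2,080.60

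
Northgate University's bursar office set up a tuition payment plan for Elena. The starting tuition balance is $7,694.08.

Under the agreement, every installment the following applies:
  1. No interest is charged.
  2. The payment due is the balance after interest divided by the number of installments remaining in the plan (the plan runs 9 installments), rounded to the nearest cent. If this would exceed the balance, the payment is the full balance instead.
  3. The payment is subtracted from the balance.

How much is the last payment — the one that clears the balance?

Installment 1: $7,694.08 − $854.90 → $6,839.18
Installment 2: $6,839.18 − $854.90 → $5,984.28
Installment 3: $5,984.28 − $854.90 → $5,129.38
Installment 4: $5,129.38 − $854.90 → $4,274.48
Installment 5: $4,274.48 − $854.90 → $3,419.58
Installment 6: $3,419.58 − $854.90 → $2,564.68
Installment 7: $2,564.68 − $854.89 → $1,709.79
Installment 8: $1,709.79 − $854.90 → $854.89
Installment 9: $854.89 − $854.89 → $0.00

$854.89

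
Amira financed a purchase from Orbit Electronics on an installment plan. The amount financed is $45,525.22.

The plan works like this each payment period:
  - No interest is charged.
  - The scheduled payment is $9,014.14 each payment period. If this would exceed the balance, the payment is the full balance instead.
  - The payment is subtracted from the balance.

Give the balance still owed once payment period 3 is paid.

Payment period 1: $45,525.22 − $9,014.14 → $36,511.08
Payment period 2: $36,511.08 − $9,014.14 → $27,496.94
Payment period 3: $27,496.94 − $9,014.14 → $18,482.80

$18,482.80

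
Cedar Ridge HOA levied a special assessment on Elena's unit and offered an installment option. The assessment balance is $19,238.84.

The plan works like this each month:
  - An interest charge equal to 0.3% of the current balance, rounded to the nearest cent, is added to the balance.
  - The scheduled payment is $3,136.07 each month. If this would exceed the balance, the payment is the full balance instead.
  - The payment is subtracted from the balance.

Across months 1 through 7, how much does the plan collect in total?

$19,447.95

# | Opening | Interest | Payment | End bal
1 | $19,238.84 | $57.72 | $3,136.07 | $16,160.49
2 | $16,160.49 | $48.48 | $3,136.07 | $13,072.90
3 | $13,072.90 | $39.22 | $3,136.07 | $9,976.05
4 | $9,976.05 | $29.93 | $3,136.07 | $6,869.91
5 | $6,869.91 | $20.61 | $3,136.07 | $3,754.45
6 | $3,754.45 | $11.26 | $3,136.07 | $629.64
7 | $629.64 | $1.89 | $631.53 | $0.00
Total paid: $19,447.95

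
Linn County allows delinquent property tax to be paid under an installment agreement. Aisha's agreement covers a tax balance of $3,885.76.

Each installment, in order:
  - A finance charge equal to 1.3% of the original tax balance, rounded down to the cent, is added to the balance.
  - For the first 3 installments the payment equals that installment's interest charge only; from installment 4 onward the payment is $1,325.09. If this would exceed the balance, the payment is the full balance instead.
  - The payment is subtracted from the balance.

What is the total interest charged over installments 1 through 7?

Installment 1: opening $3,885.76; interest $50.51 → $3,936.27; payment $50.51; balance $3,885.76
Installment 2: opening $3,885.76; interest $50.51 → $3,936.27; payment $50.51; balance $3,885.76
Installment 3: opening $3,885.76; interest $50.51 → $3,936.27; payment $50.51; balance $3,885.76
Installment 4: opening $3,885.76; interest $50.51 → $3,936.27; payment $1,325.09; balance $2,611.18
Installment 5: opening $2,611.18; interest $50.51 → $2,661.69; payment $1,325.09; balance $1,336.60
Installment 6: opening $1,336.60; interest $50.51 → $1,387.11; payment $1,325.09; balance $62.02
Installment 7: opening $62.02; interest $50.51 → $112.53; payment $112.53; balance $0.00
Total interest: $50.51 + $50.51 + $50.51 + $50.51 + $50.51 + $50.51 + $50.51 = $353.57

$353.57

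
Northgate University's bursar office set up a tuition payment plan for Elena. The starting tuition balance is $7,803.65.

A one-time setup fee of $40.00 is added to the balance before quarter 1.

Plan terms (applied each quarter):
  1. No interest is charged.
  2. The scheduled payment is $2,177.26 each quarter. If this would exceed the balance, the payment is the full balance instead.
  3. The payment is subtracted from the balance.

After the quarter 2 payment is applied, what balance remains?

$3,489.13

Quarter 1: $7,843.65 − $2,177.26 → $5,666.39
Quarter 2: $5,666.39 − $2,177.26 → $3,489.13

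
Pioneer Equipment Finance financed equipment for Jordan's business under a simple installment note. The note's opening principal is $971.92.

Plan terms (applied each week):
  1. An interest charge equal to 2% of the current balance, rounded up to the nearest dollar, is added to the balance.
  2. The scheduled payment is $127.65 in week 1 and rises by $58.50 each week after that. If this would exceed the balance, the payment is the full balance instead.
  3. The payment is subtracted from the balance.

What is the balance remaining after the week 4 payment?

$172.32

Week 1: $971.92 +$20.00 interest = $991.92; pay $127.65 → $864.27
Week 2: $864.27 +$18.00 interest = $882.27; pay $186.15 → $696.12
Week 3: $696.12 +$14.00 interest = $710.12; pay $244.65 → $465.47
Week 4: $465.47 +$10.00 interest = $475.47; pay $303.15 → $172.32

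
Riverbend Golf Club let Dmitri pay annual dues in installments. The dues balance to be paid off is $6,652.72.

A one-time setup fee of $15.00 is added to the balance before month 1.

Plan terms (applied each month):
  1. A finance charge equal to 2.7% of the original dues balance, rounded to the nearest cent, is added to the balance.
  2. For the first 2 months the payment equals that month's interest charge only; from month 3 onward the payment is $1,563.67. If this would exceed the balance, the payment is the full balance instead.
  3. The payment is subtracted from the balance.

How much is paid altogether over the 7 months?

$7,925.06

Month 1: opening $6,667.72; interest $179.62 → $6,847.34; payment $179.62; balance $6,667.72
Month 2: opening $6,667.72; interest $179.62 → $6,847.34; payment $179.62; balance $6,667.72
Month 3: opening $6,667.72; interest $179.62 → $6,847.34; payment $1,563.67; balance $5,283.67
Month 4: opening $5,283.67; interest $179.62 → $5,463.29; payment $1,563.67; balance $3,899.62
Month 5: opening $3,899.62; interest $179.62 → $4,079.24; payment $1,563.67; balance $2,515.57
Month 6: opening $2,515.57; interest $179.62 → $2,695.19; payment $1,563.67; balance $1,131.52
Month 7: opening $1,131.52; interest $179.62 → $1,311.14; payment $1,311.14; balance $0.00
Total paid: $7,925.06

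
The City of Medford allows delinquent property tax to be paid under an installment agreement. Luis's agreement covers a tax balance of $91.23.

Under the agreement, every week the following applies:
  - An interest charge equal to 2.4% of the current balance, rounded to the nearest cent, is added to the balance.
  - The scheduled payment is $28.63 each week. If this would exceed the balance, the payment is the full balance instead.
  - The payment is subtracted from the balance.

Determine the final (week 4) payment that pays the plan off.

Week 1: opening $91.23; interest $2.19 → $93.42; payment $28.63; balance $64.79
Week 2: opening $64.79; interest $1.55 → $66.34; payment $28.63; balance $37.71
Week 3: opening $37.71; interest $0.91 → $38.62; payment $28.63; balance $9.99
Week 4: opening $9.99; interest $0.24 → $10.23; payment $10.23; balance $0.00

$10.23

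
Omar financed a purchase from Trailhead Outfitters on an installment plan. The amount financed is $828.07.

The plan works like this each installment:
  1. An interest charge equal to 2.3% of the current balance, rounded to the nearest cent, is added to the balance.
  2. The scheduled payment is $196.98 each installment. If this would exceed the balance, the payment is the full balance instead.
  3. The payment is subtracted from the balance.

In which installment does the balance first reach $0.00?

Installment 1: $828.07 +$19.05 interest = $847.12; pay $196.98 → $650.14
Installment 2: $650.14 +$14.95 interest = $665.09; pay $196.98 → $468.11
Installment 3: $468.11 +$10.77 interest = $478.88; pay $196.98 → $281.90
Installment 4: $281.90 +$6.48 interest = $288.38; pay $196.98 → $91.40
Installment 5: $91.40 +$2.10 interest = $93.50; pay $93.50 → $0.00
Balance reaches $0.00 in installment 5.

5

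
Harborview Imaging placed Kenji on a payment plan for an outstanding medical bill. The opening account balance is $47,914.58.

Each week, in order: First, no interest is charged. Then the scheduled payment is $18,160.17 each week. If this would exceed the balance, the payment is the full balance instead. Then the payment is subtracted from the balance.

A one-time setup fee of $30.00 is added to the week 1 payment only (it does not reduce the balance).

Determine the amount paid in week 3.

# | Opening | Payment | Fee | End bal
1 | $47,914.58 | $18,160.17 | $30.00 | $29,754.41
2 | $29,754.41 | $18,160.17 | — | $11,594.24
3 | $11,594.24 | $11,594.24 | — | $0.00

$11,594.24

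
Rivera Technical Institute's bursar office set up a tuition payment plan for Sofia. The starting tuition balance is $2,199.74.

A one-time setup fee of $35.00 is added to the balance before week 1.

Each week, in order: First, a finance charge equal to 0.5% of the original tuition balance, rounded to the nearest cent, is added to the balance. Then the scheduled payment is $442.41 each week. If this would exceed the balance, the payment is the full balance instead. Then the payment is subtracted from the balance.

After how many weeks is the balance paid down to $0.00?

# | Opening | Interest | Payment | End bal
1 | $2,234.74 | $11.00 | $442.41 | $1,803.33
2 | $1,803.33 | $11.00 | $442.41 | $1,371.92
3 | $1,371.92 | $11.00 | $442.41 | $940.51
4 | $940.51 | $11.00 | $442.41 | $509.10
5 | $509.10 | $11.00 | $442.41 | $77.69
6 | $77.69 | $11.00 | $88.69 | $0.00
Balance reaches $0.00 in week 6.

6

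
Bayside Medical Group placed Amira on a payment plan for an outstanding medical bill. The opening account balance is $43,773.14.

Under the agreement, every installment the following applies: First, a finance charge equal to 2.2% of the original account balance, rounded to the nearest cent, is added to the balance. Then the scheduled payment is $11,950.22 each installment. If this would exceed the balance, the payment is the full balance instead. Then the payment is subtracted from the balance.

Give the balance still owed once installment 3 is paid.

Installment 1: $43,773.14 +$963.01 interest = $44,736.15; pay $11,950.22 → $32,785.93
Installment 2: $32,785.93 +$963.01 interest = $33,748.94; pay $11,950.22 → $21,798.72
Installment 3: $21,798.72 +$963.01 interest = $22,761.73; pay $11,950.22 → $10,811.51

$10,811.51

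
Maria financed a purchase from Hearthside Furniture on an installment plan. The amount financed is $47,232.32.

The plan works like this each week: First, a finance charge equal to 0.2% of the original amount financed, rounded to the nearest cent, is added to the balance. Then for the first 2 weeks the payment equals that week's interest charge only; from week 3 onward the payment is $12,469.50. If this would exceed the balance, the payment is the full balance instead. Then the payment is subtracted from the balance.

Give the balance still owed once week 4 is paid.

$22,482.24

Week 1: $47,232.32 +$94.46 interest = $47,326.78; pay $94.46 → $47,232.32
Week 2: $47,232.32 +$94.46 interest = $47,326.78; pay $94.46 → $47,232.32
Week 3: $47,232.32 +$94.46 interest = $47,326.78; pay $12,469.50 → $34,857.28
Week 4: $34,857.28 +$94.46 interest = $34,951.74; pay $12,469.50 → $22,482.24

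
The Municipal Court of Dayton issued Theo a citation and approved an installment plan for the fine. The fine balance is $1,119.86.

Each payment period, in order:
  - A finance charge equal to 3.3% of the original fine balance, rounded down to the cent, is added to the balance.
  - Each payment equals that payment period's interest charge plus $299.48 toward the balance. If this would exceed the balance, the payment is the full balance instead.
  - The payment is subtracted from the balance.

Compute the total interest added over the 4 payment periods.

$147.80

Payment period 1: opening $1,119.86; interest $36.95 → $1,156.81; payment $336.43; balance $820.38
Payment period 2: opening $820.38; interest $36.95 → $857.33; payment $336.43; balance $520.90
Payment period 3: opening $520.90; interest $36.95 → $557.85; payment $336.43; balance $221.42
Payment period 4: opening $221.42; interest $36.95 → $258.37; payment $258.37; balance $0.00
Total interest: $36.95 + $36.95 + $36.95 + $36.95 = $147.80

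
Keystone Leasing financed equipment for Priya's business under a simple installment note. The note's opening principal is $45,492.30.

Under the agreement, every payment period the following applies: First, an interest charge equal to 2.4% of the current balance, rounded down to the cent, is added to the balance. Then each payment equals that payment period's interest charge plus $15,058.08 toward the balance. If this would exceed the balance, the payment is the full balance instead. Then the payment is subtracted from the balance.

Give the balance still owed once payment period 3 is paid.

Payment period 1: opening $45,492.30; interest $1,091.81 → $46,584.11; payment $16,149.89; balance $30,434.22
Payment period 2: opening $30,434.22; interest $730.42 → $31,164.64; payment $15,788.50; balance $15,376.14
Payment period 3: opening $15,376.14; interest $369.02 → $15,745.16; payment $15,427.10; balance $318.06

$318.06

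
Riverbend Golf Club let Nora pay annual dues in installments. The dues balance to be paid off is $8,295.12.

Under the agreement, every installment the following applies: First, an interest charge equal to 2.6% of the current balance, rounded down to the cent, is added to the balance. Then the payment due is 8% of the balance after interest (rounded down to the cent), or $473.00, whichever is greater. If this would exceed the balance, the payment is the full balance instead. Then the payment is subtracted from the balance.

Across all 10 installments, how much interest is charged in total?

Installment 1: $8,295.12 +$215.67 interest = $8,510.79; pay $680.86 → $7,829.93
Installment 2: $7,829.93 +$203.57 interest = $8,033.50; pay $642.68 → $7,390.82
Installment 3: $7,390.82 +$192.16 interest = $7,582.98; pay $606.63 → $6,976.35
Installment 4: $6,976.35 +$181.38 interest = $7,157.73; pay $572.61 → $6,585.12
Installment 5: $6,585.12 +$171.21 interest = $6,756.33; pay $540.50 → $6,215.83
Installment 6: $6,215.83 +$161.61 interest = $6,377.44; pay $510.19 → $5,867.25
Installment 7: $5,867.25 +$152.54 interest = $6,019.79; pay $481.58 → $5,538.21
Installment 8: $5,538.21 +$143.99 interest = $5,682.20; pay $473.00 → $5,209.20
Installment 9: $5,209.20 +$135.43 interest = $5,344.63; pay $473.00 → $4,871.63
Installment 10: $4,871.63 +$126.66 interest = $4,998.29; pay $473.00 → $4,525.29
Total interest: $215.67 + $203.57 + $192.16 + $181.38 + $171.21 + $161.61 + $152.54 + $143.99 + $135.43 + $126.66 = $1,684.22

$1,684.22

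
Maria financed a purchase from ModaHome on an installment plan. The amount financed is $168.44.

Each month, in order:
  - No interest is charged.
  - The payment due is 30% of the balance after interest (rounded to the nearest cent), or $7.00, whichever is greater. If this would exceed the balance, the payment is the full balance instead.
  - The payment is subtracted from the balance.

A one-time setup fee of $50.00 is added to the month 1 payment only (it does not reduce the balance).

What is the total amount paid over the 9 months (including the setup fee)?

$218.44

Month 1: opening $168.44; payment $50.53 (+ $50.00 fee); balance $117.91
Month 2: opening $117.91; payment $35.37; balance $82.54
Month 3: opening $82.54; payment $24.76; balance $57.78
Month 4: opening $57.78; payment $17.33; balance $40.45
Month 5: opening $40.45; payment $12.14; balance $28.31
Month 6: opening $28.31; payment $8.49; balance $19.82
Month 7: opening $19.82; payment $7.00; balance $12.82
Month 8: opening $12.82; payment $7.00; balance $5.82
Month 9: opening $5.82; payment $5.82; balance $0.00
Total paid: $218.44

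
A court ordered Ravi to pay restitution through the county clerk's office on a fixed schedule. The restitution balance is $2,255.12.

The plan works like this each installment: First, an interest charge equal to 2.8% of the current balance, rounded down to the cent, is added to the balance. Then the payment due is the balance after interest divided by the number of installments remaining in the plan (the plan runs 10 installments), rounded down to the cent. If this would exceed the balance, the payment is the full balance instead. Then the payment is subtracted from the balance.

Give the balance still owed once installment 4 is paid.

Installment 1: opening $2,255.12; interest $63.14 → $2,318.26; payment $231.82; balance $2,086.44
Installment 2: opening $2,086.44; interest $58.42 → $2,144.86; payment $238.31; balance $1,906.55
Installment 3: opening $1,906.55; interest $53.38 → $1,959.93; payment $244.99; balance $1,714.94
Installment 4: opening $1,714.94; interest $48.01 → $1,762.95; payment $251.85; balance $1,511.10

$1,511.10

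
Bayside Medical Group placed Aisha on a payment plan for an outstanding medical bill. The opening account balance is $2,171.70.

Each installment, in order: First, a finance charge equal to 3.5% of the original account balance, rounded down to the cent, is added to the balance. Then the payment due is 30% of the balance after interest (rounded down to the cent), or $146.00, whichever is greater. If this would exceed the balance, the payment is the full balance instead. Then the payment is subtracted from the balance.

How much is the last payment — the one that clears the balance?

# | Opening | Interest | Payment | End bal
1 | $2,171.70 | $76.00 | $674.31 | $1,573.39
2 | $1,573.39 | $76.00 | $494.81 | $1,154.58
3 | $1,154.58 | $76.00 | $369.17 | $861.41
4 | $861.41 | $76.00 | $281.22 | $656.19
5 | $656.19 | $76.00 | $219.65 | $512.54
6 | $512.54 | $76.00 | $176.56 | $411.98
7 | $411.98 | $76.00 | $146.39 | $341.59
8 | $341.59 | $76.00 | $146.00 | $271.59
9 | $271.59 | $76.00 | $146.00 | $201.59
10 | $201.59 | $76.00 | $146.00 | $131.59
11 | $131.59 | $76.00 | $146.00 | $61.59
12 | $61.59 | $76.00 | $137.59 | $0.00

$137.59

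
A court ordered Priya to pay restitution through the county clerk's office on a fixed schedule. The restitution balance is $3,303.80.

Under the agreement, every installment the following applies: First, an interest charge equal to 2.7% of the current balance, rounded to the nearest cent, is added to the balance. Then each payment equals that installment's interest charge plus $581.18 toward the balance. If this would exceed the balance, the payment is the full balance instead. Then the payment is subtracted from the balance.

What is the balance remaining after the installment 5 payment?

Installment 1: $3,303.80 +$89.20 interest = $3,393.00; pay $670.38 → $2,722.62
Installment 2: $2,722.62 +$73.51 interest = $2,796.13; pay $654.69 → $2,141.44
Installment 3: $2,141.44 +$57.82 interest = $2,199.26; pay $639.00 → $1,560.26
Installment 4: $1,560.26 +$42.13 interest = $1,602.39; pay $623.31 → $979.08
Installment 5: $979.08 +$26.44 interest = $1,005.52; pay $607.62 → $397.90

$397.90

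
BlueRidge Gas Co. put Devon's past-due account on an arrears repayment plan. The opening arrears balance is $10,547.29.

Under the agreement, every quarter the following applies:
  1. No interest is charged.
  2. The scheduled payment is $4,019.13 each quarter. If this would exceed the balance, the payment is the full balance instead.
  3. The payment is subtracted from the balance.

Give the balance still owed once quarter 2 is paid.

# | Opening | Payment | End bal
1 | $10,547.29 | $4,019.13 | $6,528.16
2 | $6,528.16 | $4,019.13 | $2,509.03

$2,509.03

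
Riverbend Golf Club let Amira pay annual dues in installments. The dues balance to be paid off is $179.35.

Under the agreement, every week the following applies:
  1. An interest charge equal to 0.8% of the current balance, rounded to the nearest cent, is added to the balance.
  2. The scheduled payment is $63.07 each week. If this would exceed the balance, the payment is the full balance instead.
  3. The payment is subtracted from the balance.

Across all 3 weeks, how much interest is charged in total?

$2.81

Week 1: opening $179.35; interest $1.43 → $180.78; payment $63.07; balance $117.71
Week 2: opening $117.71; interest $0.94 → $118.65; payment $63.07; balance $55.58
Week 3: opening $55.58; interest $0.44 → $56.02; payment $56.02; balance $0.00
Total interest: $1.43 + $0.94 + $0.44 = $2.81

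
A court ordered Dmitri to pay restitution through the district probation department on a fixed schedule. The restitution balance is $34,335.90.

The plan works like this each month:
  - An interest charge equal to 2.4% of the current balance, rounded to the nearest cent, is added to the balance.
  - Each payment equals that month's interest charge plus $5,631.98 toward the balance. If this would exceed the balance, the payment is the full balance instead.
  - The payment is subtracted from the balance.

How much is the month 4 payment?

$6,050.54

# | Opening | Interest | Payment | End bal
1 | $34,335.90 | $824.06 | $6,456.04 | $28,703.92
2 | $28,703.92 | $688.89 | $6,320.87 | $23,071.94
3 | $23,071.94 | $553.73 | $6,185.71 | $17,439.96
4 | $17,439.96 | $418.56 | $6,050.54 | $11,807.98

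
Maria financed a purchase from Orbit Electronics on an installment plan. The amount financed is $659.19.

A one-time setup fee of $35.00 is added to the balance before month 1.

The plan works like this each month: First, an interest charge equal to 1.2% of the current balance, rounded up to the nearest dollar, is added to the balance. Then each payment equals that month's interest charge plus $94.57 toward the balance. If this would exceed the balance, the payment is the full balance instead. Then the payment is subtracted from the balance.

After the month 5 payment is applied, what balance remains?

Month 1: opening $694.19; interest $9.00 → $703.19; payment $103.57; balance $599.62
Month 2: opening $599.62; interest $8.00 → $607.62; payment $102.57; balance $505.05
Month 3: opening $505.05; interest $7.00 → $512.05; payment $101.57; balance $410.48
Month 4: opening $410.48; interest $5.00 → $415.48; payment $99.57; balance $315.91
Month 5: opening $315.91; interest $4.00 → $319.91; payment $98.57; balance $221.34

$221.34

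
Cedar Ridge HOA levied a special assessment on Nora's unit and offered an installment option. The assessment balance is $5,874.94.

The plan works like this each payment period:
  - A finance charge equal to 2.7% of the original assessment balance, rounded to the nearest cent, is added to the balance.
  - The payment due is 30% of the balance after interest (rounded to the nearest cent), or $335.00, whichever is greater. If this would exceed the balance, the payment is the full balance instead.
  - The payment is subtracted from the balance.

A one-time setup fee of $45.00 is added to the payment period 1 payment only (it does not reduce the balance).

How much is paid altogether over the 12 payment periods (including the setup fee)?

# | Opening | Interest | Payment | Fee | End bal
1 | $5,874.94 | $158.62 | $1,810.07 | $45.00 | $4,223.49
2 | $4,223.49 | $158.62 | $1,314.63 | — | $3,067.48
3 | $3,067.48 | $158.62 | $967.83 | — | $2,258.27
4 | $2,258.27 | $158.62 | $725.07 | — | $1,691.82
5 | $1,691.82 | $158.62 | $555.13 | — | $1,295.31
6 | $1,295.31 | $158.62 | $436.18 | — | $1,017.75
7 | $1,017.75 | $158.62 | $352.91 | — | $823.46
8 | $823.46 | $158.62 | $335.00 | — | $647.08
9 | $647.08 | $158.62 | $335.00 | — | $470.70
10 | $470.70 | $158.62 | $335.00 | — | $294.32
11 | $294.32 | $158.62 | $335.00 | — | $117.94
12 | $117.94 | $158.62 | $276.56 | — | $0.00
Total paid: $7,823.38

$7,823.38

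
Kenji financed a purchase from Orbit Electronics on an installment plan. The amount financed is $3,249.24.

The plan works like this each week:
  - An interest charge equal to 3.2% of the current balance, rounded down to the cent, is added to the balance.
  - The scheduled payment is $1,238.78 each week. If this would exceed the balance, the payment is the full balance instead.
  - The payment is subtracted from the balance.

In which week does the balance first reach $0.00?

3

# | Opening | Interest | Payment | End bal
1 | $3,249.24 | $103.97 | $1,238.78 | $2,114.43
2 | $2,114.43 | $67.66 | $1,238.78 | $943.31
3 | $943.31 | $30.18 | $973.49 | $0.00
Balance reaches $0.00 in week 3.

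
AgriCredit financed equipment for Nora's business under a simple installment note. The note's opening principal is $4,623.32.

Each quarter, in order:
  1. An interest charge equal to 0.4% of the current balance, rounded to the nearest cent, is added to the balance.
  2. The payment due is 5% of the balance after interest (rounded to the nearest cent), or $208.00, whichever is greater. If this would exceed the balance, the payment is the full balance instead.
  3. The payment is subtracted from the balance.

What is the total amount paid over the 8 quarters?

$1,704.60

Quarter 1: $4,623.32 +$18.49 interest = $4,641.81; pay $232.09 → $4,409.72
Quarter 2: $4,409.72 +$17.64 interest = $4,427.36; pay $221.37 → $4,205.99
Quarter 3: $4,205.99 +$16.82 interest = $4,222.81; pay $211.14 → $4,011.67
Quarter 4: $4,011.67 +$16.05 interest = $4,027.72; pay $208.00 → $3,819.72
Quarter 5: $3,819.72 +$15.28 interest = $3,835.00; pay $208.00 → $3,627.00
Quarter 6: $3,627.00 +$14.51 interest = $3,641.51; pay $208.00 → $3,433.51
Quarter 7: $3,433.51 +$13.73 interest = $3,447.24; pay $208.00 → $3,239.24
Quarter 8: $3,239.24 +$12.96 interest = $3,252.20; pay $208.00 → $3,044.20
Total paid: $1,704.60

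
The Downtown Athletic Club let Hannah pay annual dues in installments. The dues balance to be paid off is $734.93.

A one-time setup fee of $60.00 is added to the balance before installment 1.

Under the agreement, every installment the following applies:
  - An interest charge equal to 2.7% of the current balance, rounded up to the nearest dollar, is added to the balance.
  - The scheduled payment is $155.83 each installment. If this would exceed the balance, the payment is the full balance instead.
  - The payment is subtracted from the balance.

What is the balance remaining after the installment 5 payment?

Installment 1: $794.93 +$22.00 interest = $816.93; pay $155.83 → $661.10
Installment 2: $661.10 +$18.00 interest = $679.10; pay $155.83 → $523.27
Installment 3: $523.27 +$15.00 interest = $538.27; pay $155.83 → $382.44
Installment 4: $382.44 +$11.00 interest = $393.44; pay $155.83 → $237.61
Installment 5: $237.61 +$7.00 interest = $244.61; pay $155.83 → $88.78

$88.78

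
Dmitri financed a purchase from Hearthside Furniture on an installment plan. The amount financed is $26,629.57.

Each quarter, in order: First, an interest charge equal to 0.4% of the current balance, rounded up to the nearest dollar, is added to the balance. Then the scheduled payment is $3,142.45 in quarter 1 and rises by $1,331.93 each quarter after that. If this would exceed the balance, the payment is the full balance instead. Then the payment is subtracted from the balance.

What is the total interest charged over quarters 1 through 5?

Quarter 1: $26,629.57 +$107.00 interest = $26,736.57; pay $3,142.45 → $23,594.12
Quarter 2: $23,594.12 +$95.00 interest = $23,689.12; pay $4,474.38 → $19,214.74
Quarter 3: $19,214.74 +$77.00 interest = $19,291.74; pay $5,806.31 → $13,485.43
Quarter 4: $13,485.43 +$54.00 interest = $13,539.43; pay $7,138.24 → $6,401.19
Quarter 5: $6,401.19 +$26.00 interest = $6,427.19; pay $6,427.19 → $0.00
Total interest: $107.00 + $95.00 + $77.00 + $54.00 + $26.00 = $359.00

$359.00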